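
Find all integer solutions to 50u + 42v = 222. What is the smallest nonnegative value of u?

gcd(50, 42) = 2  (50 = 1×42 + 8, 42 = 5×8 + 2, 8 = 4×2).
2 divides 222, so solutions exist.
Back-substituting, 50×(-5) + 42×(6) = 2.
Scale by 222/2 = 111: (u₀, v₀) = (-555, 666).
General solution: u = -555 + 21t, v = 666 - 25t for integer t.
u ≥ 0: smallest is -555 mod 21 = 12 (at t = 27), with v = -9.

12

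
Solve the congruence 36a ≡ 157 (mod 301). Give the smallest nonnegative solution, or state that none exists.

gcd(301, 36) = 1  (301 = 8×36 + 13, 36 = 2×13 + 10, 13 = 1×10 + 3, 10 = 3×3 + 1, 3 = 3×1).
1 divides 157, so solutions exist.
Back-substituting, 36×(92) + 301×(-11) = 1.
So 36×(92) ≡ 1 (mod 301); multiply by 157: a ≡ 14444 (mod 301).
Smallest nonnegative: a = 14444 mod 301 = 297.

297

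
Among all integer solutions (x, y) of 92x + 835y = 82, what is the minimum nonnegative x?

gcd(835, 92) = 1.
1 divides 82, so solutions exist.
By Bézout, 92×(118) + 835×(-13) = 1.
Scale by 82/1 = 82: (x₀, y₀) = (9676, -1066).
General solution: x = 9676 + 835t, y = -1066 - 92t for integer t.
x ≥ 0: smallest is 9676 mod 835 = 491 (at t = -11), with y = -54.

491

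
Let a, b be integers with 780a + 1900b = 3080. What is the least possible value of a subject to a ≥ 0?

gcd(1900, 780) = 20  (1900 = 2×780 + 340, 780 = 2×340 + 100, 340 = 3×100 + 40, 100 = 2×40 + 20, 40 = 2×20).
20 divides 3080, so solutions exist.
Back-substituting, 780×(39) + 1900×(-16) = 20.
Scale by 3080/20 = 154: (a₀, b₀) = (6006, -2464).
General solution: a = 6006 + 95t, b = -2464 - 39t for integer t.
a ≥ 0: smallest is 6006 mod 95 = 21 (at t = -63), with b = -7.

21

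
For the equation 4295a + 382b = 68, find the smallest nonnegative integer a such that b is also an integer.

202

gcd(4295, 382) = 1  (4295 = 11·382 + 93, 382 = 4·93 + 10, 93 = 9·10 + 3, 10 = 3·3 + 1, 3 = 3·1).
1 divides 68, so solutions exist.
Back-substituting, 4295·(-115) + 382·(1293) = 1.
Scale by 68/1 = 68: (a₀, b₀) = (-7820, 87924).
General solution: a = -7820 + 382t, b = 87924 - 4295t for integer t.
a ≥ 0: smallest is -7820 mod 382 = 202 (at t = 21), with b = -2271.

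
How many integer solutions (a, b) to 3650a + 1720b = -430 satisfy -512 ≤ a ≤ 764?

gcd(3650, 1720) = 10  (3650 = 2×1720 + 210, 1720 = 8×210 + 40, 210 = 5×40 + 10, 40 = 4×10).
Back-substituting, 3650×(41) + 1720×(-87) = 10.
Scale by -43: particular solution (-1763, 3741); reduce a mod 172: (129, -274).
General solution: a = 129 + 172t, b = -274 - 365t for integer t.
-512 ≤ 129 + 172t ≤ 764 gives t ∈ [-3, 3], which is 7 values.

7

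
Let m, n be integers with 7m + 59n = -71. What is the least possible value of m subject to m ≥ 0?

gcd(59, 7) = 1.
1 divides -71, so solutions exist.
By Bézout, 7*(17) + 59*(-2) = 1.
Scale by -71/1 = -71: (m₀, n₀) = (-1207, 142).
General solution: m = -1207 + 59t, n = 142 - 7t for integer t.
m ≥ 0: smallest is -1207 mod 59 = 32 (at t = 21), with n = -5.

32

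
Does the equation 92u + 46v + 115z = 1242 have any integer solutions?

gcd(92, 46) = 46  (92 = 2×46).
gcd(46, 115) = 23.
23 divides 1242, so integer solutions exist.

yes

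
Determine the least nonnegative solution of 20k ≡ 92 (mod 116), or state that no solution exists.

gcd(116, 20) = 4.
4 divides 92, so solutions exist.
By Bézout, 20*(6) + 116*(-1) = 4.
So 20*(6) ≡ 4 (mod 116); multiply by 23: k ≡ 138 (mod 29).
Smallest nonnegative: k = 138 mod 29 = 22.

22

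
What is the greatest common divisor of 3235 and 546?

1

gcd(3235, 546):
  3235 = 5*546 + 505
  546 = 1*505 + 41
  505 = 12*41 + 13
  41 = 3*13 + 2
  13 = 6*2 + 1
  2 = 2*1
so gcd(3235, 546) = 1.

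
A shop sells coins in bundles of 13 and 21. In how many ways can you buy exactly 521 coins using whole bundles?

Need nonnegative integers with 13j + 21k = 521.
gcd(13, 21) = 1, and 13·(-8) + 21·(5) = 1.
So (j₀, k₀) = (-4168, 2605); general j = -4168 + 21t, k = 2605 - 13t.
j ≥ 0 ⇒ t ≥ 199; k ≥ 0 ⇒ t ≤ 200. That's 2 values of t.

2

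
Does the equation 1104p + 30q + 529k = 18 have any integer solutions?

yes

gcd(1104, 30):
  1104 = 36*30 + 24
  30 = 1*24 + 6
  24 = 4*6
so gcd(1104, 30) = 6.
gcd(6, 529) = 1.
1 divides 18, so integer solutions exist.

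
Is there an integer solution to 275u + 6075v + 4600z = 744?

no

gcd(6075, 275) = 25  (6075 = 22×275 + 25, 275 = 11×25).
gcd(25, 4600) = 25.
25 does not divide 744 (remainder 19), so no integer solutions.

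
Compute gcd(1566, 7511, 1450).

29

gcd(7511, 1566) = 29  (7511 = 4·1566 + 1247, 1566 = 1·1247 + 319, 1247 = 3·319 + 290, 319 = 1·290 + 29, 290 = 10·29).
gcd(29, 1450) = 29.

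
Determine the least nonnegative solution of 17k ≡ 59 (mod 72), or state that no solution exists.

gcd(72, 17):
  72 = 4*17 + 4
  17 = 4*4 + 1
  4 = 4*1
so gcd(72, 17) = 1.
1 divides 59, so solutions exist.
Back-substitute for Bézout coefficients:
  1 = 17 - 4*4
  ... = 17*(17) + 72*(-4)
So 17*(17) ≡ 1 (mod 72); multiply by 59: k ≡ 1003 (mod 72).
Smallest nonnegative: k = 1003 mod 72 = 67.

67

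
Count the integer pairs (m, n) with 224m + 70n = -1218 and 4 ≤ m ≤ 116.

22

gcd(224, 70) = 14  (224 = 3*70 + 14, 70 = 5*14).
Back-substituting, 224*(1) + 70*(-3) = 14.
Scale by -87: particular solution (-87, 261); reduce m mod 5: (3, -27).
General solution: m = 3 + 5t, n = -27 - 16t for integer t.
4 ≤ 3 + 5t ≤ 116 gives t ∈ [1, 22], which is 22 values.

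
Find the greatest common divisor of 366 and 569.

1

gcd(569, 366) = 1  (569 = 1*366 + 203, 366 = 1*203 + 163, 203 = 1*163 + 40, 163 = 4*40 + 3, 40 = 13*3 + 1, 3 = 3*1).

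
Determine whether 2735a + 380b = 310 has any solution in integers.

gcd(2735, 380) = 5  (2735 = 7*380 + 75, 380 = 5*75 + 5, 75 = 15*5).
5 divides 310, so integer solutions exist.

yes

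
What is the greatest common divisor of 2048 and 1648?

gcd(2048, 1648):
  2048 = 1*1648 + 400
  1648 = 4*400 + 48
  400 = 8*48 + 16
  48 = 3*16
so gcd(2048, 1648) = 16.

16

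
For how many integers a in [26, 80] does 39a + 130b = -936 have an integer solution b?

gcd(130, 39) = 13.
By Bézout, 39·(-3) + 130·(1) = 13.
Particular solution: (6, -9).
General solution: a = 6 + 10t, b = -9 - 3t for integer t.
26 ≤ 6 + 10t ≤ 80 gives t ∈ [2, 7], which is 6 values.

6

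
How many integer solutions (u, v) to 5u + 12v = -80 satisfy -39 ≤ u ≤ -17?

1

gcd(12, 5) = 1  (12 = 2·5 + 2, 5 = 2·2 + 1, 2 = 2·1).
Back-substituting, 5·(5) + 12·(-2) = 1.
Scale by -80: particular solution (-400, 160); reduce u mod 12: (8, -10).
General solution: u = 8 + 12t, v = -10 - 5t for integer t.
-39 ≤ 8 + 12t ≤ -17 gives t ∈ [-3, -3], which is 1 value.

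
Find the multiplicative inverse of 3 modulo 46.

gcd(46, 3) = 1  (46 = 15×3 + 1, 3 = 3×1).
Back-substituting, 3×(-15) + 46×(1) = 1.
So 3×-15 ≡ 1 (mod 46), and -15 mod 46 = 31.

31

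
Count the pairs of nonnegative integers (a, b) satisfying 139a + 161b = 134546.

gcd(161, 139):
  161 = 1*139 + 22
  139 = 6*22 + 7
  22 = 3*7 + 1
  7 = 7*1
so gcd(161, 139) = 1.
Back-substitute for Bézout coefficients:
  1 = 22 - 3*7
  ... = 139*(-22) + 161*(19)
Scale by 134546: one solution is (-2960012, 2556374). Reduce a mod 161: (134, 720).
General: a = 134 + 161t, b = 720 - 139t.
a ≥ 0 ⇒ t ≥ 0; b ≥ 0 ⇒ t ≤ 5. So t ∈ [0, 5]: 6 solutions.

6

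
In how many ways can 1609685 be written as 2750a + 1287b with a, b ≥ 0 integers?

gcd(2750, 1287) = 11  (2750 = 2*1287 + 176, 1287 = 7*176 + 55, 176 = 3*55 + 11, 55 = 5*11).
Back-substituting, 2750*(22) + 1287*(-47) = 11.
Scale by 146335: one solution is (3219370, -6877745). Reduce a mod 117: (115, 1005).
General: a = 115 + 117t, b = 1005 - 250t.
a ≥ 0 ⇒ t ≥ 0; b ≥ 0 ⇒ t ≤ 4. So t ∈ [0, 4]: 5 solutions.

5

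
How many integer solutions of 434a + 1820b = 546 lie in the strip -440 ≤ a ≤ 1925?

18

gcd(1820, 434) = 14  (1820 = 4×434 + 84, 434 = 5×84 + 14, 84 = 6×14).
Back-substituting, 434×(21) + 1820×(-5) = 14.
Scale by 39: particular solution (819, -195); reduce a mod 130: (39, -9).
General solution: a = 39 + 130t, b = -9 - 31t for integer t.
-440 ≤ 39 + 130t ≤ 1925 gives t ∈ [-3, 14], which is 18 values.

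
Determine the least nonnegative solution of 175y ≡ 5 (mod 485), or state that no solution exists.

gcd(485, 175) = 5.
5 divides 5, so solutions exist.
By Bézout, 175·(-36) + 485·(13) = 5.
So 175·(-36) ≡ 5 (mod 485); multiply by 1: y ≡ -36 (mod 97).
Smallest nonnegative: y = -36 mod 97 = 61.

61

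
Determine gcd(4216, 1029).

1

gcd(4216, 1029) = 1  (4216 = 4·1029 + 100, 1029 = 10·100 + 29, 100 = 3·29 + 13, 29 = 2·13 + 3, 13 = 4·3 + 1, 3 = 3·1).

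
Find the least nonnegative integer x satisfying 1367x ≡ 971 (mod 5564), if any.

713

gcd(5564, 1367) = 1  (5564 = 4·1367 + 96, 1367 = 14·96 + 23, 96 = 4·23 + 4, 23 = 5·4 + 3, 4 = 1·3 + 1, 3 = 3·1).
1 divides 971, so solutions exist.
Back-substituting, 1367·(-1449) + 5564·(356) = 1.
So 1367·(-1449) ≡ 1 (mod 5564); multiply by 971: x ≡ -1406979 (mod 5564).
Smallest nonnegative: x = -1406979 mod 5564 = 713.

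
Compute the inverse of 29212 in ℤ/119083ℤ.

106189

gcd(119083, 29212):
  119083 = 4×29212 + 2235
  29212 = 13×2235 + 157
  2235 = 14×157 + 37
  157 = 4×37 + 9
  37 = 4×9 + 1
  9 = 9×1
so gcd(119083, 29212) = 1.
Back-substitute for Bézout coefficients:
  1 = 37 - 4×9
  ... = 29212×(-12894) + 119083×(3163)
So 29212×-12894 ≡ 1 (mod 119083), and -12894 mod 119083 = 106189.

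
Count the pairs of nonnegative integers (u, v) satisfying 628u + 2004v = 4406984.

14

gcd(2004, 628):
  2004 = 3*628 + 120
  628 = 5*120 + 28
  120 = 4*28 + 8
  28 = 3*8 + 4
  8 = 2*4
so gcd(2004, 628) = 4.
Back-substitute for Bézout coefficients:
  4 = 28 - 3*8
  ... = 628*(217) + 2004*(-68)
Scale by 1101746: one solution is (239078882, -74918728). Reduce u mod 501: (179, 2143).
General: u = 179 + 501t, v = 2143 - 157t.
u ≥ 0 ⇒ t ≥ 0; v ≥ 0 ⇒ t ≤ 13. So t ∈ [0, 13]: 14 solutions.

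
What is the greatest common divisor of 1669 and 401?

gcd(1669, 401):
  1669 = 4*401 + 65
  401 = 6*65 + 11
  65 = 5*11 + 10
  11 = 1*10 + 1
  10 = 10*1
so gcd(1669, 401) = 1.

1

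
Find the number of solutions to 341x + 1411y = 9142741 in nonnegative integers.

gcd(1411, 341):
  1411 = 4·341 + 47
  341 = 7·47 + 12
  47 = 3·12 + 11
  12 = 1·11 + 1
  11 = 11·1
so gcd(1411, 341) = 1.
Back-substitute for Bézout coefficients:
  1 = 12 - 1·11
  ... = 341·(120) + 1411·(-29)
Scale by 9142741: one solution is (1097128920, -265139489). Reduce x mod 1411: (226, 6425).
General: x = 226 + 1411t, y = 6425 - 341t.
x ≥ 0 ⇒ t ≥ 0; y ≥ 0 ⇒ t ≤ 18. So t ∈ [0, 18]: 19 solutions.

19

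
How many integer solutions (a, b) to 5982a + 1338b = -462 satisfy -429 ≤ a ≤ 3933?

20

gcd(5982, 1338) = 6  (5982 = 4·1338 + 630, 1338 = 2·630 + 78, 630 = 8·78 + 6, 78 = 13·6).
Back-substituting, 5982·(17) + 1338·(-76) = 6.
Scale by -77: particular solution (-1309, 5852); reduce a mod 223: (29, -130).
General solution: a = 29 + 223t, b = -130 - 997t for integer t.
-429 ≤ 29 + 223t ≤ 3933 gives t ∈ [-2, 17], which is 20 values.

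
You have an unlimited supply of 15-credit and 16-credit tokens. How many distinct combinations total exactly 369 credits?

1

Need nonnegative integers with 15j + 16k = 369.
gcd(15, 16) = 1, and 15·(-1) + 16·(1) = 1.
So (j₀, k₀) = (-369, 369); general j = -369 + 16t, k = 369 - 15t.
j ≥ 0 ⇒ t ≥ 24; k ≥ 0 ⇒ t ≤ 24. That's 1 value of t.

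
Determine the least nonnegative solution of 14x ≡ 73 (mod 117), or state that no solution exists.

gcd(117, 14):
  117 = 8·14 + 5
  14 = 2·5 + 4
  5 = 1·4 + 1
  4 = 4·1
so gcd(117, 14) = 1.
1 divides 73, so solutions exist.
Back-substitute for Bézout coefficients:
  1 = 5 - 1·4
  ... = 14·(-25) + 117·(3)
So 14·(-25) ≡ 1 (mod 117); multiply by 73: x ≡ -1825 (mod 117).
Smallest nonnegative: x = -1825 mod 117 = 47.

47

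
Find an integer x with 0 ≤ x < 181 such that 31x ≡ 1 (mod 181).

gcd(181, 31) = 1  (181 = 5×31 + 26, 31 = 1×26 + 5, 26 = 5×5 + 1, 5 = 5×1).
Back-substituting, 31×(-35) + 181×(6) = 1.
So 31×-35 ≡ 1 (mod 181), and -35 mod 181 = 146.

146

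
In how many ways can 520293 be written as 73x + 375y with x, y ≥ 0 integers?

gcd(375, 73) = 1  (375 = 5×73 + 10, 73 = 7×10 + 3, 10 = 3×3 + 1, 3 = 3×1).
Back-substituting, 73×(-113) + 375×(22) = 1.
Scale by 520293: one solution is (-58793109, 11446446). Reduce x mod 375: (141, 1360).
General: x = 141 + 375t, y = 1360 - 73t.
x ≥ 0 ⇒ t ≥ 0; y ≥ 0 ⇒ t ≤ 18. So t ∈ [0, 18]: 19 solutions.

19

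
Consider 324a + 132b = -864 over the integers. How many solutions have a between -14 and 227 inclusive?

22

gcd(324, 132):
  324 = 2×132 + 60
  132 = 2×60 + 12
  60 = 5×12
so gcd(324, 132) = 12.
Back-substitute for Bézout coefficients:
  12 = 132 - 2×60
  ... = 324×(-2) + 132×(5)
Scale by -72: particular solution (144, -360); reduce a mod 11: (1, -9).
General solution: a = 1 + 11t, b = -9 - 27t for integer t.
-14 ≤ 1 + 11t ≤ 227 gives t ∈ [-1, 20], which is 22 values.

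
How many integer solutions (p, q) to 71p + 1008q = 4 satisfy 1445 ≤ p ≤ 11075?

gcd(1008, 71):
  1008 = 14*71 + 14
  71 = 5*14 + 1
  14 = 14*1
so gcd(1008, 71) = 1.
Back-substitute for Bézout coefficients:
  1 = 71 - 5*14
  ... = 71*(71) + 1008*(-5)
Scale by 4: particular solution (284, -20); reduce p mod 1008: (284, -20).
General solution: p = 284 + 1008t, q = -20 - 71t for integer t.
1445 ≤ 284 + 1008t ≤ 11075 gives t ∈ [2, 10], which is 9 values.

9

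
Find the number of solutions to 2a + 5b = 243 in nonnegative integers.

gcd(5, 2) = 1  (5 = 2×2 + 1, 2 = 2×1).
Back-substituting, 2×(-2) + 5×(1) = 1.
Scale by 243: one solution is (-486, 243). Reduce a mod 5: (4, 47).
General: a = 4 + 5t, b = 47 - 2t.
a ≥ 0 ⇒ t ≥ 0; b ≥ 0 ⇒ t ≤ 23. So t ∈ [0, 23]: 24 solutions.

24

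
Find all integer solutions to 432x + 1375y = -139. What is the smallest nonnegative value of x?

423

gcd(1375, 432) = 1.
1 divides -139, so solutions exist.
By Bézout, 432*(-557) + 1375*(175) = 1.
Scale by -139/1 = -139: (x₀, y₀) = (77423, -24325).
General solution: x = 77423 + 1375t, y = -24325 - 432t for integer t.
x ≥ 0: smallest is 77423 mod 1375 = 423 (at t = -56), with y = -133.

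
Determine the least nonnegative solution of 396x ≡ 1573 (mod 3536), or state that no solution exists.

gcd(3536, 396) = 4  (3536 = 8*396 + 368, 396 = 1*368 + 28, 368 = 13*28 + 4, 28 = 7*4).
4 does not divide 1573, so the congruence has no solution.

no solution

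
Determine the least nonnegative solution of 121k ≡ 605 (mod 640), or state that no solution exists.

gcd(640, 121) = 1.
1 divides 605, so solutions exist.
By Bézout, 121×(201) + 640×(-38) = 1.
So 121×(201) ≡ 1 (mod 640); multiply by 605: k ≡ 121605 (mod 640).
Smallest nonnegative: k = 121605 mod 640 = 5.

5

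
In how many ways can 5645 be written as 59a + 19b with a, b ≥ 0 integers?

5

gcd(59, 19) = 1.
By Bézout, 59·(-9) + 19·(28) = 1.
One solution: (1, 294).
General: a = 1 + 19t, b = 294 - 59t.
a ≥ 0 ⇒ t ≥ 0; b ≥ 0 ⇒ t ≤ 4. So t ∈ [0, 4]: 5 solutions.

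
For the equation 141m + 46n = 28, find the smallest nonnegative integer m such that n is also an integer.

gcd(141, 46) = 1  (141 = 3·46 + 3, 46 = 15·3 + 1, 3 = 3·1).
1 divides 28, so solutions exist.
Back-substituting, 141·(-15) + 46·(46) = 1.
Scale by 28/1 = 28: (m₀, n₀) = (-420, 1288).
General solution: m = -420 + 46t, n = 1288 - 141t for integer t.
m ≥ 0: smallest is -420 mod 46 = 40 (at t = 10), with n = -122.

40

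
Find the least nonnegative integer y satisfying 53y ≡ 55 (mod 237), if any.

gcd(237, 53) = 1  (237 = 4×53 + 25, 53 = 2×25 + 3, 25 = 8×3 + 1, 3 = 3×1).
1 divides 55, so solutions exist.
Back-substituting, 53×(-76) + 237×(17) = 1.
So 53×(-76) ≡ 1 (mod 237); multiply by 55: y ≡ -4180 (mod 237).
Smallest nonnegative: y = -4180 mod 237 = 86.

86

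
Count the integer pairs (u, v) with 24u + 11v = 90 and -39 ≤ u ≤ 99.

12

gcd(24, 11) = 1  (24 = 2*11 + 2, 11 = 5*2 + 1, 2 = 2*1).
Back-substituting, 24*(-5) + 11*(11) = 1.
Scale by 90: particular solution (-450, 990); reduce u mod 11: (1, 6).
General solution: u = 1 + 11t, v = 6 - 24t for integer t.
-39 ≤ 1 + 11t ≤ 99 gives t ∈ [-3, 8], which is 12 values.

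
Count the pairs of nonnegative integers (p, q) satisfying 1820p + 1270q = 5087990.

22

gcd(1820, 1270) = 10  (1820 = 1*1270 + 550, 1270 = 2*550 + 170, 550 = 3*170 + 40, 170 = 4*40 + 10, 40 = 4*10).
Back-substituting, 1820*(-30) + 1270*(43) = 10.
Scale by 508799: one solution is (-15263970, 21878357). Reduce p mod 127: (33, 3959).
General: p = 33 + 127t, q = 3959 - 182t.
p ≥ 0 ⇒ t ≥ 0; q ≥ 0 ⇒ t ≤ 21. So t ∈ [0, 21]: 22 solutions.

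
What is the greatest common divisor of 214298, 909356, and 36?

gcd(909356, 214298) = 14.
gcd(14, 36) = 2.

2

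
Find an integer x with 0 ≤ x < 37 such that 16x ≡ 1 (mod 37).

gcd(37, 16) = 1.
By Bézout, 16×(7) + 37×(-3) = 1.
So 16×7 ≡ 1 (mod 37), and 7 mod 37 = 7.

7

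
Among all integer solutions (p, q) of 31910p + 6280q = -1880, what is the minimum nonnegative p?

612

gcd(31910, 6280):
  31910 = 5*6280 + 510
  6280 = 12*510 + 160
  510 = 3*160 + 30
  160 = 5*30 + 10
  30 = 3*10
so gcd(31910, 6280) = 10.
10 divides -1880, so solutions exist.
Back-substitute for Bézout coefficients:
  10 = 160 - 5*30
  ... = 31910*(-197) + 6280*(1001)
Scale by -1880/10 = -188: (p₀, q₀) = (37036, -188188).
General solution: p = 37036 + 628t, q = -188188 - 3191t for integer t.
p ≥ 0: smallest is 37036 mod 628 = 612 (at t = -58), with q = -3110.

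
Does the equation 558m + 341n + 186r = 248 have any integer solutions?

gcd(558, 341) = 31  (558 = 1*341 + 217, 341 = 1*217 + 124, 217 = 1*124 + 93, 124 = 1*93 + 31, 93 = 3*31).
gcd(31, 186) = 31.
31 divides 248, so integer solutions exist.

yes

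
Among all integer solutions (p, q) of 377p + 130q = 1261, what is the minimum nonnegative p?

3

gcd(377, 130) = 13  (377 = 2·130 + 117, 130 = 1·117 + 13, 117 = 9·13).
13 divides 1261, so solutions exist.
Back-substituting, 377·(-1) + 130·(3) = 13.
Scale by 1261/13 = 97: (p₀, q₀) = (-97, 291).
General solution: p = -97 + 10t, q = 291 - 29t for integer t.
p ≥ 0: smallest is -97 mod 10 = 3 (at t = 10), with q = 1.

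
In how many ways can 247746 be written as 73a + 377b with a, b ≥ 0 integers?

gcd(377, 73) = 1  (377 = 5*73 + 12, 73 = 6*12 + 1, 12 = 12*1).
Back-substituting, 73*(31) + 377*(-6) = 1.
Scale by 247746: one solution is (7680126, -1486476). Reduce a mod 377: (259, 607).
General: a = 259 + 377t, b = 607 - 73t.
a ≥ 0 ⇒ t ≥ 0; b ≥ 0 ⇒ t ≤ 8. So t ∈ [0, 8]: 9 solutions.

9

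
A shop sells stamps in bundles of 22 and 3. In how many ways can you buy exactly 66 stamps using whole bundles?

2

Need nonnegative integers with 22j + 3k = 66.
gcd(22, 3) = 1, and 22·(1) + 3·(-7) = 1.
So (j₀, k₀) = (66, -462); general j = 66 + 3t, k = -462 - 22t.
j ≥ 0 ⇒ t ≥ -22; k ≥ 0 ⇒ t ≤ -21. That's 2 values of t.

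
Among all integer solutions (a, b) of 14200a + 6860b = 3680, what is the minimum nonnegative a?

gcd(14200, 6860):
  14200 = 2·6860 + 480
  6860 = 14·480 + 140
  480 = 3·140 + 60
  140 = 2·60 + 20
  60 = 3·20
so gcd(14200, 6860) = 20.
20 divides 3680, so solutions exist.
Back-substitute for Bézout coefficients:
  20 = 140 - 2·60
  ... = 14200·(-100) + 6860·(207)
Scale by 3680/20 = 184: (a₀, b₀) = (-18400, 38088).
General solution: a = -18400 + 343t, b = 38088 - 710t for integer t.
a ≥ 0: smallest is -18400 mod 343 = 122 (at t = 54), with b = -252.

122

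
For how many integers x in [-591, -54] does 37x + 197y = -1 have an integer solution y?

gcd(197, 37) = 1  (197 = 5·37 + 12, 37 = 3·12 + 1, 12 = 12·1).
Back-substituting, 37·(16) + 197·(-3) = 1.
Scale by -1: particular solution (-16, 3); reduce x mod 197: (181, -34).
General solution: x = 181 + 197t, y = -34 - 37t for integer t.
-591 ≤ 181 + 197t ≤ -54 gives t ∈ [-3, -2], which is 2 values.

2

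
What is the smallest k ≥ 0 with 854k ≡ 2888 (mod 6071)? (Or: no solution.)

gcd(6071, 854):
  6071 = 7×854 + 93
  854 = 9×93 + 17
  93 = 5×17 + 8
  17 = 2×8 + 1
  8 = 8×1
so gcd(6071, 854) = 1.
1 divides 2888, so solutions exist.
Back-substitute for Bézout coefficients:
  1 = 17 - 2×8
  ... = 854×(718) + 6071×(-101)
So 854×(718) ≡ 1 (mod 6071); multiply by 2888: k ≡ 2073584 (mod 6071).
Smallest nonnegative: k = 2073584 mod 6071 = 3373.

3373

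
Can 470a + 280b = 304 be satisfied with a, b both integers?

no

gcd(470, 280) = 10  (470 = 1×280 + 190, 280 = 1×190 + 90, 190 = 2×90 + 10, 90 = 9×10).
10 does not divide 304 (remainder 4), so no integer solutions.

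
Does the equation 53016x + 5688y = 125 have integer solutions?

no

gcd(53016, 5688):
  53016 = 9·5688 + 1824
  5688 = 3·1824 + 216
  1824 = 8·216 + 96
  216 = 2·96 + 24
  96 = 4·24
so gcd(53016, 5688) = 24.
24 does not divide 125 (remainder 5), so no integer solutions.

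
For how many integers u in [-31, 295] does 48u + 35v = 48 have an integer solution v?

9

gcd(48, 35) = 1  (48 = 1·35 + 13, 35 = 2·13 + 9, 13 = 1·9 + 4, 9 = 2·4 + 1, 4 = 4·1).
Back-substituting, 48·(-8) + 35·(11) = 1.
Scale by 48: particular solution (-384, 528); reduce u mod 35: (1, 0).
General solution: u = 1 + 35t, v = 0 - 48t for integer t.
-31 ≤ 1 + 35t ≤ 295 gives t ∈ [0, 8], which is 9 values.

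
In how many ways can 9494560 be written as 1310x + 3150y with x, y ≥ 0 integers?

gcd(3150, 1310) = 10  (3150 = 2·1310 + 530, 1310 = 2·530 + 250, 530 = 2·250 + 30, 250 = 8·30 + 10, 30 = 3·10).
Back-substituting, 1310·(101) + 3150·(-42) = 10.
Scale by 949456: one solution is (95895056, -39877152). Reduce x mod 315: (236, 2916).
General: x = 236 + 315t, y = 2916 - 131t.
x ≥ 0 ⇒ t ≥ 0; y ≥ 0 ⇒ t ≤ 22. So t ∈ [0, 22]: 23 solutions.

23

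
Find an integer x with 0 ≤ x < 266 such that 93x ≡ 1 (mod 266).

123

gcd(266, 93):
  266 = 2*93 + 80
  93 = 1*80 + 13
  80 = 6*13 + 2
  13 = 6*2 + 1
  2 = 2*1
so gcd(266, 93) = 1.
Back-substitute for Bézout coefficients:
  1 = 13 - 6*2
  ... = 93*(123) + 266*(-43)
So 93*123 ≡ 1 (mod 266), and 123 mod 266 = 123.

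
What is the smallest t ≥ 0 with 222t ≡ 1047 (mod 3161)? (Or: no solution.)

3123

gcd(3161, 222) = 1.
1 divides 1047, so solutions exist.
By Bézout, 222*(954) + 3161*(-67) = 1.
So 222*(954) ≡ 1 (mod 3161); multiply by 1047: t ≡ 998838 (mod 3161).
Smallest nonnegative: t = 998838 mod 3161 = 3123.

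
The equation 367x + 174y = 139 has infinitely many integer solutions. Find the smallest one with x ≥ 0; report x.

gcd(367, 174):
  367 = 2*174 + 19
  174 = 9*19 + 3
  19 = 6*3 + 1
  3 = 3*1
so gcd(367, 174) = 1.
1 divides 139, so solutions exist.
Back-substitute for Bézout coefficients:
  1 = 19 - 6*3
  ... = 367*(55) + 174*(-116)
Scale by 139/1 = 139: (x₀, y₀) = (7645, -16124).
General solution: x = 7645 + 174t, y = -16124 - 367t for integer t.
x ≥ 0: smallest is 7645 mod 174 = 163 (at t = -43), with y = -343.

163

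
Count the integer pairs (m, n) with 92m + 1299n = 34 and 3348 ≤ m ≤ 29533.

gcd(1299, 92) = 1.
By Bézout, 92·(353) + 1299·(-25) = 1.
Particular solution: (311, -22).
General solution: m = 311 + 1299t, n = -22 - 92t for integer t.
3348 ≤ 311 + 1299t ≤ 29533 gives t ∈ [3, 22], which is 20 values.

20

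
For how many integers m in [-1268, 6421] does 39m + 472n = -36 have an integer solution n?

gcd(472, 39):
  472 = 12*39 + 4
  39 = 9*4 + 3
  4 = 1*3 + 1
  3 = 3*1
so gcd(472, 39) = 1.
Back-substitute for Bézout coefficients:
  1 = 4 - 1*3
  ... = 39*(-121) + 472*(10)
Scale by -36: particular solution (4356, -360); reduce m mod 472: (108, -9).
General solution: m = 108 + 472t, n = -9 - 39t for integer t.
-1268 ≤ 108 + 472t ≤ 6421 gives t ∈ [-2, 13], which is 16 values.

16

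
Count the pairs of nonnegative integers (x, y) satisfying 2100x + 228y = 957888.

gcd(2100, 228):
  2100 = 9*228 + 48
  228 = 4*48 + 36
  48 = 1*36 + 12
  36 = 3*12
so gcd(2100, 228) = 12.
Back-substitute for Bézout coefficients:
  12 = 48 - 1*36
  ... = 2100*(5) + 228*(-46)
Scale by 79824: one solution is (399120, -3671904). Reduce x mod 19: (6, 4146).
General: x = 6 + 19t, y = 4146 - 175t.
x ≥ 0 ⇒ t ≥ 0; y ≥ 0 ⇒ t ≤ 23. So t ∈ [0, 23]: 24 solutions.

24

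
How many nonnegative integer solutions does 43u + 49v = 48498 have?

gcd(49, 43):
  49 = 1×43 + 6
  43 = 7×6 + 1
  6 = 6×1
so gcd(49, 43) = 1.
Back-substitute for Bézout coefficients:
  1 = 43 - 7×6
  ... = 43×(8) + 49×(-7)
Scale by 48498: one solution is (387984, -339486). Reduce u mod 49: (2, 988).
General: u = 2 + 49t, v = 988 - 43t.
u ≥ 0 ⇒ t ≥ 0; v ≥ 0 ⇒ t ≤ 22. So t ∈ [0, 22]: 23 solutions.

23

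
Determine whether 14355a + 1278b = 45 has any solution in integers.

gcd(14355, 1278) = 9.
9 divides 45, so integer solutions exist.

yes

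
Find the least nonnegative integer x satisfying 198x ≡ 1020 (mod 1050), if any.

gcd(1050, 198) = 6  (1050 = 5*198 + 60, 198 = 3*60 + 18, 60 = 3*18 + 6, 18 = 3*6).
6 divides 1020, so solutions exist.
Back-substituting, 198*(-53) + 1050*(10) = 6.
So 198*(-53) ≡ 6 (mod 1050); multiply by 170: x ≡ -9010 (mod 175).
Smallest nonnegative: x = -9010 mod 175 = 90.

90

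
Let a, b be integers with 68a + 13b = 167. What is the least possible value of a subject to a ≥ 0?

8

gcd(68, 13) = 1.
1 divides 167, so solutions exist.
By Bézout, 68×(-4) + 13×(21) = 1.
Scale by 167/1 = 167: (a₀, b₀) = (-668, 3507).
General solution: a = -668 + 13t, b = 3507 - 68t for integer t.
a ≥ 0: smallest is -668 mod 13 = 8 (at t = 52), with b = -29.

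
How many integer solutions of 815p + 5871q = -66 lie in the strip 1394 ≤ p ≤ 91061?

gcd(5871, 815):
  5871 = 7·815 + 166
  815 = 4·166 + 151
  166 = 1·151 + 15
  151 = 10·15 + 1
  15 = 15·1
so gcd(5871, 815) = 1.
Back-substitute for Bézout coefficients:
  1 = 151 - 10·15
  ... = 815·(389) + 5871·(-54)
Scale by -66: particular solution (-25674, 3564); reduce p mod 5871: (3681, -511).
General solution: p = 3681 + 5871t, q = -511 - 815t for integer t.
1394 ≤ 3681 + 5871t ≤ 91061 gives t ∈ [0, 14], which is 15 values.

15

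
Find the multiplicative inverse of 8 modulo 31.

gcd(31, 8) = 1.
By Bézout, 8·(4) + 31·(-1) = 1.
So 8·4 ≡ 1 (mod 31), and 4 mod 31 = 4.

4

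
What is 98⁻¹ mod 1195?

817

gcd(1195, 98) = 1.
By Bézout, 98·(-378) + 1195·(31) = 1.
So 98·-378 ≡ 1 (mod 1195), and -378 mod 1195 = 817.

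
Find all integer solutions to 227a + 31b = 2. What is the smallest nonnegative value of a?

gcd(227, 31) = 1.
1 divides 2, so solutions exist.
By Bézout, 227*(-3) + 31*(22) = 1.
Scale by 2/1 = 2: (a₀, b₀) = (-6, 44).
General solution: a = -6 + 31t, b = 44 - 227t for integer t.
a ≥ 0: smallest is -6 mod 31 = 25 (at t = 1), with b = -183.

25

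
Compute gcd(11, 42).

gcd(42, 11):
  42 = 3*11 + 9
  11 = 1*9 + 2
  9 = 4*2 + 1
  2 = 2*1
so gcd(42, 11) = 1.

1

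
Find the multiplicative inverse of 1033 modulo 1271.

gcd(1271, 1033):
  1271 = 1*1033 + 238
  1033 = 4*238 + 81
  238 = 2*81 + 76
  81 = 1*76 + 5
  76 = 15*5 + 1
  5 = 5*1
so gcd(1271, 1033) = 1.
Back-substitute for Bézout coefficients:
  1 = 76 - 15*5
  ... = 1033*(-251) + 1271*(204)
So 1033*-251 ≡ 1 (mod 1271), and -251 mod 1271 = 1020.

1020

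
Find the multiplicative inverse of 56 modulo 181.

139

gcd(181, 56):
  181 = 3*56 + 13
  56 = 4*13 + 4
  13 = 3*4 + 1
  4 = 4*1
so gcd(181, 56) = 1.
Back-substitute for Bézout coefficients:
  1 = 13 - 3*4
  ... = 56*(-42) + 181*(13)
So 56*-42 ≡ 1 (mod 181), and -42 mod 181 = 139.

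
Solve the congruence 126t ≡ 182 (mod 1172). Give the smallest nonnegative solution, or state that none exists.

gcd(1172, 126) = 2  (1172 = 9*126 + 38, 126 = 3*38 + 12, 38 = 3*12 + 2, 12 = 6*2).
2 divides 182, so solutions exist.
Back-substituting, 126*(-93) + 1172*(10) = 2.
So 126*(-93) ≡ 2 (mod 1172); multiply by 91: t ≡ -8463 (mod 586).
Smallest nonnegative: t = -8463 mod 586 = 327.

327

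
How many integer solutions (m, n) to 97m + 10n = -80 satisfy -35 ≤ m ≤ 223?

gcd(97, 10) = 1  (97 = 9×10 + 7, 10 = 1×7 + 3, 7 = 2×3 + 1, 3 = 3×1).
Back-substituting, 97×(3) + 10×(-29) = 1.
Scale by -80: particular solution (-240, 2320); reduce m mod 10: (0, -8).
General solution: m = 0 + 10t, n = -8 - 97t for integer t.
-35 ≤ 0 + 10t ≤ 223 gives t ∈ [-3, 22], which is 26 values.

26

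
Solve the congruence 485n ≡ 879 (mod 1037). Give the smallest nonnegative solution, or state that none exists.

gcd(1037, 485):
  1037 = 2*485 + 67
  485 = 7*67 + 16
  67 = 4*16 + 3
  16 = 5*3 + 1
  3 = 3*1
so gcd(1037, 485) = 1.
1 divides 879, so solutions exist.
Back-substitute for Bézout coefficients:
  1 = 16 - 5*3
  ... = 485*(325) + 1037*(-152)
So 485*(325) ≡ 1 (mod 1037); multiply by 879: n ≡ 285675 (mod 1037).
Smallest nonnegative: n = 285675 mod 1037 = 500.

500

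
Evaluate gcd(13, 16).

gcd(16, 13):
  16 = 1·13 + 3
  13 = 4·3 + 1
  3 = 3·1
so gcd(16, 13) = 1.

1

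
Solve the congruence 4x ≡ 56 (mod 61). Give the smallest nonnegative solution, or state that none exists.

gcd(61, 4) = 1.
1 divides 56, so solutions exist.
By Bézout, 4*(-15) + 61*(1) = 1.
So 4*(-15) ≡ 1 (mod 61); multiply by 56: x ≡ -840 (mod 61).
Smallest nonnegative: x = -840 mod 61 = 14.

14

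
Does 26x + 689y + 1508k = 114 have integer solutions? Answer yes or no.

no

gcd(689, 26) = 13  (689 = 26*26 + 13, 26 = 2*13).
gcd(13, 1508) = 13.
13 does not divide 114 (remainder 10), so no integer solutions.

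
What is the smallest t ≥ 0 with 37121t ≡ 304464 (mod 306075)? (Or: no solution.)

no solution

gcd(306075, 37121) = 7.
7 does not divide 304464, so the congruence has no solution.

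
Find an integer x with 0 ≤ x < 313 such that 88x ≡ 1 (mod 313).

gcd(313, 88) = 1.
By Bézout, 88×(-32) + 313×(9) = 1.
So 88×-32 ≡ 1 (mod 313), and -32 mod 313 = 281.

281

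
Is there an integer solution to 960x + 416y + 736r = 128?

yes

gcd(960, 416) = 32  (960 = 2×416 + 128, 416 = 3×128 + 32, 128 = 4×32).
gcd(32, 736) = 32.
32 divides 128, so integer solutions exist.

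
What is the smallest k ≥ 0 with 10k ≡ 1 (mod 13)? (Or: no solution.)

4

gcd(13, 10) = 1  (13 = 1·10 + 3, 10 = 3·3 + 1, 3 = 3·1).
1 divides 1, so solutions exist.
Back-substituting, 10·(4) + 13·(-3) = 1.
So 10·(4) ≡ 1 (mod 13); multiply by 1: k ≡ 4 (mod 13).
Smallest nonnegative: k = 4 mod 13 = 4.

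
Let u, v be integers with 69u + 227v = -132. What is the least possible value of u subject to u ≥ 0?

gcd(227, 69) = 1.
1 divides -132, so solutions exist.
By Bézout, 69*(102) + 227*(-31) = 1.
Scale by -132/1 = -132: (u₀, v₀) = (-13464, 4092).
General solution: u = -13464 + 227t, v = 4092 - 69t for integer t.
u ≥ 0: smallest is -13464 mod 227 = 156 (at t = 60), with v = -48.

156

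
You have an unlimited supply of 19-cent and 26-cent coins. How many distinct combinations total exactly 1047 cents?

Need nonnegative integers with 19j + 26k = 1047.
gcd(19, 26) = 1, and 19·(11) + 26·(-8) = 1.
So (j₀, k₀) = (11517, -8376); general j = 11517 + 26t, k = -8376 - 19t.
j ≥ 0 ⇒ t ≥ -442; k ≥ 0 ⇒ t ≤ -441. That's 2 values of t.

2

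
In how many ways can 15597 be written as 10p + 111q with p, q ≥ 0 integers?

14

gcd(111, 10) = 1.
By Bézout, 10·(-11) + 111·(1) = 1.
One solution: (39, 137).
General: p = 39 + 111t, q = 137 - 10t.
p ≥ 0 ⇒ t ≥ 0; q ≥ 0 ⇒ t ≤ 13. So t ∈ [0, 13]: 14 solutions.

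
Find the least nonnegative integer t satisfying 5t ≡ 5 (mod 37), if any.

gcd(37, 5) = 1  (37 = 7·5 + 2, 5 = 2·2 + 1, 2 = 2·1).
1 divides 5, so solutions exist.
Back-substituting, 5·(15) + 37·(-2) = 1.
So 5·(15) ≡ 1 (mod 37); multiply by 5: t ≡ 75 (mod 37).
Smallest nonnegative: t = 75 mod 37 = 1.

1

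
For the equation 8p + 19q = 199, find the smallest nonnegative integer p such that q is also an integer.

13

gcd(19, 8):
  19 = 2·8 + 3
  8 = 2·3 + 2
  3 = 1·2 + 1
  2 = 2·1
so gcd(19, 8) = 1.
1 divides 199, so solutions exist.
Back-substitute for Bézout coefficients:
  1 = 3 - 1·2
  ... = 8·(-7) + 19·(3)
Scale by 199/1 = 199: (p₀, q₀) = (-1393, 597).
General solution: p = -1393 + 19t, q = 597 - 8t for integer t.
p ≥ 0: smallest is -1393 mod 19 = 13 (at t = 74), with q = 5.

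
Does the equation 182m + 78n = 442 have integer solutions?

yes

gcd(182, 78):
  182 = 2*78 + 26
  78 = 3*26
so gcd(182, 78) = 26.
26 divides 442, so integer solutions exist.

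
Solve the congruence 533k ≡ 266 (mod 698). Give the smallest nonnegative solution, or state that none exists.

28

gcd(698, 533) = 1.
1 divides 266, so solutions exist.
By Bézout, 533·(-55) + 698·(42) = 1.
So 533·(-55) ≡ 1 (mod 698); multiply by 266: k ≡ -14630 (mod 698).
Smallest nonnegative: k = -14630 mod 698 = 28.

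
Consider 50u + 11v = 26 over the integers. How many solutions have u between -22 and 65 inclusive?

gcd(50, 11) = 1.
By Bézout, 50·(2) + 11·(-9) = 1.
Particular solution: (8, -34).
General solution: u = 8 + 11t, v = -34 - 50t for integer t.
-22 ≤ 8 + 11t ≤ 65 gives t ∈ [-2, 5], which is 8 values.

8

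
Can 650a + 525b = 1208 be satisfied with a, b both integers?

gcd(650, 525) = 25  (650 = 1×525 + 125, 525 = 4×125 + 25, 125 = 5×25).
25 does not divide 1208 (remainder 8), so no integer solutions.

no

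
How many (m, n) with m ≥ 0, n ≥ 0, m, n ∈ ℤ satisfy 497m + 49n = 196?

gcd(497, 49) = 7  (497 = 10*49 + 7, 49 = 7*7).
Back-substituting, 497*(1) + 49*(-10) = 7.
Scale by 28: one solution is (28, -280). Reduce m mod 7: (0, 4).
General: m = 0 + 7t, n = 4 - 71t.
m ≥ 0 ⇒ t ≥ 0; n ≥ 0 ⇒ t ≤ 0. So t ∈ [0, 0]: 1 solution.

1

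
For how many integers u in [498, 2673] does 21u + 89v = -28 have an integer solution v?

25

gcd(89, 21) = 1  (89 = 4·21 + 5, 21 = 4·5 + 1, 5 = 5·1).
Back-substituting, 21·(17) + 89·(-4) = 1.
Scale by -28: particular solution (-476, 112); reduce u mod 89: (58, -14).
General solution: u = 58 + 89t, v = -14 - 21t for integer t.
498 ≤ 58 + 89t ≤ 2673 gives t ∈ [5, 29], which is 25 values.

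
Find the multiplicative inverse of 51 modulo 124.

gcd(124, 51) = 1.
By Bézout, 51×(-17) + 124×(7) = 1.
So 51×-17 ≡ 1 (mod 124), and -17 mod 124 = 107.

107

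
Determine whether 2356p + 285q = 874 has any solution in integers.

gcd(2356, 285) = 19  (2356 = 8×285 + 76, 285 = 3×76 + 57, 76 = 1×57 + 19, 57 = 3×19).
19 divides 874, so integer solutions exist.

yes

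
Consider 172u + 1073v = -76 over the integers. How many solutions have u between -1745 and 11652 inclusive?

gcd(1073, 172) = 1.
By Bézout, 172*(-131) + 1073*(21) = 1.
Particular solution: (299, -48).
General solution: u = 299 + 1073t, v = -48 - 172t for integer t.
-1745 ≤ 299 + 1073t ≤ 11652 gives t ∈ [-1, 10], which is 12 values.

12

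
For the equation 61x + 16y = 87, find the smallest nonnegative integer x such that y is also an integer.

gcd(61, 16) = 1.
1 divides 87, so solutions exist.
By Bézout, 61*(5) + 16*(-19) = 1.
Scale by 87/1 = 87: (x₀, y₀) = (435, -1653).
General solution: x = 435 + 16t, y = -1653 - 61t for integer t.
x ≥ 0: smallest is 435 mod 16 = 3 (at t = -27), with y = -6.

3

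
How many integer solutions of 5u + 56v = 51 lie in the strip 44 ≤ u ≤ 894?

gcd(56, 5) = 1  (56 = 11*5 + 1, 5 = 5*1).
Back-substituting, 5*(-11) + 56*(1) = 1.
Scale by 51: particular solution (-561, 51); reduce u mod 56: (55, -4).
General solution: u = 55 + 56t, v = -4 - 5t for integer t.
44 ≤ 55 + 56t ≤ 894 gives t ∈ [0, 14], which is 15 values.

15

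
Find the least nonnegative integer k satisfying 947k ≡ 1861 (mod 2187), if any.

gcd(2187, 947) = 1.
1 divides 1861, so solutions exist.
By Bézout, 947×(-418) + 2187×(181) = 1.
So 947×(-418) ≡ 1 (mod 2187); multiply by 1861: k ≡ -777898 (mod 2187).
Smallest nonnegative: k = -777898 mod 2187 = 674.

674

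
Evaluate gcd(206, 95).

1

gcd(206, 95):
  206 = 2×95 + 16
  95 = 5×16 + 15
  16 = 1×15 + 1
  15 = 15×1
so gcd(206, 95) = 1.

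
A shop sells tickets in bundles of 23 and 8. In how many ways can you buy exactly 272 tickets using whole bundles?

2

Need nonnegative integers with 23j + 8k = 272.
gcd(23, 8) = 1, and 23·(-1) + 8·(3) = 1.
So (j₀, k₀) = (-272, 816); general j = -272 + 8t, k = 816 - 23t.
j ≥ 0 ⇒ t ≥ 34; k ≥ 0 ⇒ t ≤ 35. That's 2 values of t.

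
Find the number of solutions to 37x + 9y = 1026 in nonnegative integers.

4

gcd(37, 9) = 1.
By Bézout, 37·(1) + 9·(-4) = 1.
One solution: (0, 114).
General: x = 0 + 9t, y = 114 - 37t.
x ≥ 0 ⇒ t ≥ 0; y ≥ 0 ⇒ t ≤ 3. So t ∈ [0, 3]: 4 solutions.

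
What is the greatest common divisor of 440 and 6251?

1

gcd(6251, 440) = 1  (6251 = 14*440 + 91, 440 = 4*91 + 76, 91 = 1*76 + 15, 76 = 5*15 + 1, 15 = 15*1).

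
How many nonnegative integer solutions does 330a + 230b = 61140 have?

8

gcd(330, 230) = 10.
By Bézout, 330*(7) + 230*(-10) = 10.
One solution: (18, 240).
General: a = 18 + 23t, b = 240 - 33t.
a ≥ 0 ⇒ t ≥ 0; b ≥ 0 ⇒ t ≤ 7. So t ∈ [0, 7]: 8 solutions.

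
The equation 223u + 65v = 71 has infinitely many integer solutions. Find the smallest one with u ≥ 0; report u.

42

gcd(223, 65) = 1  (223 = 3·65 + 28, 65 = 2·28 + 9, 28 = 3·9 + 1, 9 = 9·1).
1 divides 71, so solutions exist.
Back-substituting, 223·(7) + 65·(-24) = 1.
Scale by 71/1 = 71: (u₀, v₀) = (497, -1704).
General solution: u = 497 + 65t, v = -1704 - 223t for integer t.
u ≥ 0: smallest is 497 mod 65 = 42 (at t = -7), with v = -143.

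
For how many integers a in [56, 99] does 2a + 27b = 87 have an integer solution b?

2

gcd(27, 2):
  27 = 13×2 + 1
  2 = 2×1
so gcd(27, 2) = 1.
Back-substitute for Bézout coefficients:
  1 = 27 - 13×2
  ... = 2×(-13) + 27×(1)
Scale by 87: particular solution (-1131, 87); reduce a mod 27: (3, 3).
General solution: a = 3 + 27t, b = 3 - 2t for integer t.
56 ≤ 3 + 27t ≤ 99 gives t ∈ [2, 3], which is 2 values.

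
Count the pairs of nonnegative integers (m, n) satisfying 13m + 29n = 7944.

21

gcd(29, 13):
  29 = 2*13 + 3
  13 = 4*3 + 1
  3 = 3*1
so gcd(29, 13) = 1.
Back-substitute for Bézout coefficients:
  1 = 13 - 4*3
  ... = 13*(9) + 29*(-4)
Scale by 7944: one solution is (71496, -31776). Reduce m mod 29: (11, 269).
General: m = 11 + 29t, n = 269 - 13t.
m ≥ 0 ⇒ t ≥ 0; n ≥ 0 ⇒ t ≤ 20. So t ∈ [0, 20]: 21 solutions.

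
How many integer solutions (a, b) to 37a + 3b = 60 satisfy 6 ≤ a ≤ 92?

29

gcd(37, 3) = 1  (37 = 12*3 + 1, 3 = 3*1).
Back-substituting, 37*(1) + 3*(-12) = 1.
Scale by 60: particular solution (60, -720); reduce a mod 3: (0, 20).
General solution: a = 0 + 3t, b = 20 - 37t for integer t.
6 ≤ 0 + 3t ≤ 92 gives t ∈ [2, 30], which is 29 values.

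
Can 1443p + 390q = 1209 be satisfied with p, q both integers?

yes

gcd(1443, 390) = 39.
39 divides 1209, so integer solutions exist.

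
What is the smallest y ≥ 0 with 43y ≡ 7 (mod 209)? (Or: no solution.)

gcd(209, 43):
  209 = 4·43 + 37
  43 = 1·37 + 6
  37 = 6·6 + 1
  6 = 6·1
so gcd(209, 43) = 1.
1 divides 7, so solutions exist.
Back-substitute for Bézout coefficients:
  1 = 37 - 6·6
  ... = 43·(-34) + 209·(7)
So 43·(-34) ≡ 1 (mod 209); multiply by 7: y ≡ -238 (mod 209).
Smallest nonnegative: y = -238 mod 209 = 180.

180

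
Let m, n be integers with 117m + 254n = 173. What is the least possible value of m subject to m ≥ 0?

97

gcd(254, 117):
  254 = 2*117 + 20
  117 = 5*20 + 17
  20 = 1*17 + 3
  17 = 5*3 + 2
  3 = 1*2 + 1
  2 = 2*1
so gcd(254, 117) = 1.
1 divides 173, so solutions exist.
Back-substitute for Bézout coefficients:
  1 = 3 - 1*2
  ... = 117*(-89) + 254*(41)
Scale by 173/1 = 173: (m₀, n₀) = (-15397, 7093).
General solution: m = -15397 + 254t, n = 7093 - 117t for integer t.
m ≥ 0: smallest is -15397 mod 254 = 97 (at t = 61), with n = -44.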